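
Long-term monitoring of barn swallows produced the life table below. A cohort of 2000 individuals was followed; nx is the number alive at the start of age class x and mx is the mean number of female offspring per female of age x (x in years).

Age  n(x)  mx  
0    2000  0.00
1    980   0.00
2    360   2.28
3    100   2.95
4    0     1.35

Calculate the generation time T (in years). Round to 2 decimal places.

lx = nx/n0 = nx/2000: 1, 0.49, 0.18, 0.05, 0
lx·mx: 0, 0, 0.4104, 0.1475, 0 → R0 = 0.5579
x·lx·mx: 0, 0, 0.8208, 0.4425, 0 → Σ = 1.2633
T = 1.2633 / 0.5579 = 2.264384… → 2.26

2.26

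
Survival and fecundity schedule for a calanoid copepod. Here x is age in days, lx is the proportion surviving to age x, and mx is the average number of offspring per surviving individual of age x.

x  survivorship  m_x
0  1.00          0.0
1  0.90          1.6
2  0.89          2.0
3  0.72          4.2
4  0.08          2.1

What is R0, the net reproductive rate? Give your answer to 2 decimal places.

6.41

lx·mx by age: 0, 1.44, 1.78, 3.024, 0.168
R0 = Σ lx·mx = 6.412 → 6.41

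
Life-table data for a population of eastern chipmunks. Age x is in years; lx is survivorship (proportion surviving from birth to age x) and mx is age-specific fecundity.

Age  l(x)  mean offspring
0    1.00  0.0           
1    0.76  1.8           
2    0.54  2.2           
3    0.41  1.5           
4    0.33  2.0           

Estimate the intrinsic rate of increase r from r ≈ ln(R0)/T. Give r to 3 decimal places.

R0 = Σ lx·mx = 0 + 1.368 + 1.188 + 0.615 + 0.66 = 3.831
Σ x·lx·mx = 8.229; T = 8.229/3.831 = 2.148…
r ≈ ln(R0)/T = ln(3.831)/2.148… = 0.62529… → 0.625

0.625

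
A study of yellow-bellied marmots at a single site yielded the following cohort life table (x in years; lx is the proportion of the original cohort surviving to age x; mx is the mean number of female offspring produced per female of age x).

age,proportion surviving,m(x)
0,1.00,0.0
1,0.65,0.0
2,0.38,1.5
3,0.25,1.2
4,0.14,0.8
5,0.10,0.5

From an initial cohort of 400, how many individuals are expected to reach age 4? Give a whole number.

Expected survivors = N0 · l_4 = 400 × 0.14 = 56 → 56

56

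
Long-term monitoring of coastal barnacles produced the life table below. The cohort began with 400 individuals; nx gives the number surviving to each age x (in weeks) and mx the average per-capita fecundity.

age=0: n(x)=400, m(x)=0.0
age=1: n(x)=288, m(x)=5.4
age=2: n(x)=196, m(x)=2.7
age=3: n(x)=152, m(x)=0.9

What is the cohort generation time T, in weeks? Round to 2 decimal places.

1.36

lx = nx/n0 = nx/400: 1, 0.72, 0.49, 0.38
lx·mx: 0, 3.888, 1.323, 0.342 → R0 = 5.553
x·lx·mx: 0, 3.888, 2.646, 1.026 → Σ = 7.56
T = 7.56 / 5.553 = 1.361426… → 1.36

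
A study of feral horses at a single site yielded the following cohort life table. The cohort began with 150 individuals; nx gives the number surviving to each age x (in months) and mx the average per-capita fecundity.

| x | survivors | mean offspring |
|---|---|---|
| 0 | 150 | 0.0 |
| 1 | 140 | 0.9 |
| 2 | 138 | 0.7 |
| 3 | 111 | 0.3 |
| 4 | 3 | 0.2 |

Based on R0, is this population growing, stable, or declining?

growing

lx = nx/n0 = nx/150: 1, 0.93333…, 0.92, 0.74, 0.02
R0 = Σ lx·mx = 0 + 0.84… + 0.644 + 0.222 + 0.004 = 1.71…
R0 > 1, so the population is growing.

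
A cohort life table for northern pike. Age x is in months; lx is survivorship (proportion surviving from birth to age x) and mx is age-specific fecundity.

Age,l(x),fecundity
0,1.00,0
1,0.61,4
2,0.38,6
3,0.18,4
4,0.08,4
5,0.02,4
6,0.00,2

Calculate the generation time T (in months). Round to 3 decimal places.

1.856

lx·mx: 0, 2.44, 2.28, 0.72, 0.32, 0.08, 0 → R0 = 5.84
x·lx·mx: 0, 2.44, 4.56, 2.16, 1.28, 0.4, 0 → Σ = 10.84
T = 10.84 / 5.84 = 1.856164… → 1.856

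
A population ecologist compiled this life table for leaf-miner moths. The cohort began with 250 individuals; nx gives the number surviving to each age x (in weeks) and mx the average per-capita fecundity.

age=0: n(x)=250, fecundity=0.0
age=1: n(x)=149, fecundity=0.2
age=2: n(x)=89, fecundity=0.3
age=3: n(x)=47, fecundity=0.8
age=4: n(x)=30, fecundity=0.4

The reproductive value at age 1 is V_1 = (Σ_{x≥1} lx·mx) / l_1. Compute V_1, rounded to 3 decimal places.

0.712

lx = nx/n0 = nx/250: 1, 0.596, 0.356, 0.188, 0.12
lx·mx for x ≥ 1: 0.1192, 0.1068, 0.1504, 0.048 → sum = 0.4244
V_1 = 0.4244 / l_1 = 0.4244 / 0.596 = 0.712081… → 0.712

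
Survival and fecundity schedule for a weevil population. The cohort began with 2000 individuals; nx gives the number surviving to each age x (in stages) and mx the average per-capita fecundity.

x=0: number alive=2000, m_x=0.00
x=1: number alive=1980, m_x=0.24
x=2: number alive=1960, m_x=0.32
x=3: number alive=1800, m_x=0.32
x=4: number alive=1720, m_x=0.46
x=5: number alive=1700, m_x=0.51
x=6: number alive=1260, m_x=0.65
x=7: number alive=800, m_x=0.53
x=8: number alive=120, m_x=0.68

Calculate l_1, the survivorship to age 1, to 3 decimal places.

l_1 = n_1/n_0 = 1980/2000 = 0.99 → 0.990

0.990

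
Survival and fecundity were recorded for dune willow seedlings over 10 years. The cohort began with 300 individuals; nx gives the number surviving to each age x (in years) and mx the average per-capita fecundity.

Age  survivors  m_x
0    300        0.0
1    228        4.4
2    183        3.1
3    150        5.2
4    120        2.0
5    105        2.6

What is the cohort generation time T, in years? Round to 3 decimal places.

2.376

lx = nx/n0 = nx/300: 1, 0.76, 0.61, 0.5, 0.4, 0.35
lx·mx: 0, 3.344, 1.891, 2.6, 0.8, 0.91 → R0 = 9.545
x·lx·mx: 0, 3.344, 3.782, 7.8, 3.2, 4.55 → Σ = 22.676
T = 22.676 / 9.545 = 2.375694… → 2.376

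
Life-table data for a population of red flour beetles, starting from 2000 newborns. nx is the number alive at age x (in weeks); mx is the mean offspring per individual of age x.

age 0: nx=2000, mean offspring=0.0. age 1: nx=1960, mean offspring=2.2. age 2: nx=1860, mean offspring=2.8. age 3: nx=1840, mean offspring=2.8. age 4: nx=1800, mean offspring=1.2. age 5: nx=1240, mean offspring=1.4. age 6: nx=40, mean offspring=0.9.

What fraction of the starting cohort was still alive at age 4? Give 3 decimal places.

0.900

l_4 = n_4/n_0 = 1800/2000 = 0.9 → 0.900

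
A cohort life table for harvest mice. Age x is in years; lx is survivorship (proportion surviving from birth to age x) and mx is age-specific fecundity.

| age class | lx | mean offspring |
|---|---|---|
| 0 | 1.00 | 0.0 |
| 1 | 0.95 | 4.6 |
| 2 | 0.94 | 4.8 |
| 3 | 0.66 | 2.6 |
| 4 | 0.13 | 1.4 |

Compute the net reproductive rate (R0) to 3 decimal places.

lx·mx by age: 0, 4.37, 4.512, 1.716, 0.182
R0 = Σ lx·mx = 10.78 → 10.780

10.780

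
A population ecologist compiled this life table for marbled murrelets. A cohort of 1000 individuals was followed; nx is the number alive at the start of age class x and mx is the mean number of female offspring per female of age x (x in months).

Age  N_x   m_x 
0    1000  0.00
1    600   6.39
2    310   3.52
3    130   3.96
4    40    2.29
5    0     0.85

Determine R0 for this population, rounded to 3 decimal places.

5.532

lx = nx/n0 = nx/1000: 1, 0.6, 0.31, 0.13, 0.04, 0
lx·mx by age: 0, 3.834, 1.0912, 0.5148, 0.0916, 0
R0 = Σ lx·mx = 5.5316 → 5.532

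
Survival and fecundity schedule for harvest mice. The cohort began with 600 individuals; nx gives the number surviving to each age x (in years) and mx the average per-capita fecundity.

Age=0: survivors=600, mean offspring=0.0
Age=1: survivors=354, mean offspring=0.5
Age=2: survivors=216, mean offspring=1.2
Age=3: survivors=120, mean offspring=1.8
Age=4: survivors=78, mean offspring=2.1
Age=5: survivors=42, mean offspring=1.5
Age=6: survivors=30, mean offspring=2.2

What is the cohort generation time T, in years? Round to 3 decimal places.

2.867

lx = nx/n0 = nx/600: 1, 0.59, 0.36, 0.2, 0.13, 0.07, 0.05
lx·mx: 0, 0.295, 0.432, 0.36, 0.273, 0.105, 0.11 → R0 = 1.575
x·lx·mx: 0, 0.295, 0.864, 1.08, 1.092, 0.525, 0.66 → Σ = 4.516
T = 4.516 / 1.575 = 2.867302… → 2.867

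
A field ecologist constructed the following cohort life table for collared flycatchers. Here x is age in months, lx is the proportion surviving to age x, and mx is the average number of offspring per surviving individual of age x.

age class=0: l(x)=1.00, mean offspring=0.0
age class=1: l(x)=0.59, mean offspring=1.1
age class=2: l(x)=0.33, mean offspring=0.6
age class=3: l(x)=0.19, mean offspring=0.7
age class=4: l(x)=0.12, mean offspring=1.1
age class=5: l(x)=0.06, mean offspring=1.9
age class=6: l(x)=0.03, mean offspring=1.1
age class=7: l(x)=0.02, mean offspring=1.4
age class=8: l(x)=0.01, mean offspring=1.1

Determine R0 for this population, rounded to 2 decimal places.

1.30

lx·mx by age: 0, 0.649, 0.198, 0.133, 0.132, 0.114, 0.033, 0.028, 0.011
R0 = Σ lx·mx = 1.298 → 1.30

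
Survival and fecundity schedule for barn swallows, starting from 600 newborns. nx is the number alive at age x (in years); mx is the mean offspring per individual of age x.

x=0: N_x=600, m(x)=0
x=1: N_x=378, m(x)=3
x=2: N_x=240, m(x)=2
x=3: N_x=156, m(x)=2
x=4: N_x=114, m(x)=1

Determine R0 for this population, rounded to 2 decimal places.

lx = nx/n0 = nx/600: 1, 0.63, 0.4, 0.26, 0.19
lx·mx by age: 0, 1.89, 0.8, 0.52, 0.19
R0 = Σ lx·mx = 3.4 → 3.40

3.40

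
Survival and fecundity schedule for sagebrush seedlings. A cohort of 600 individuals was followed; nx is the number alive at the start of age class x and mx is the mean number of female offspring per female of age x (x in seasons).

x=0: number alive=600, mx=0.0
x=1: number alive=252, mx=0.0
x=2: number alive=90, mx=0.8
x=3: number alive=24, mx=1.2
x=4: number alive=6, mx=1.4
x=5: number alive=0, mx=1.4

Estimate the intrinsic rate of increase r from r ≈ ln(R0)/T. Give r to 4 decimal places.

-0.7047

lx = nx/n0 = nx/600: 1, 0.42, 0.15, 0.04, 0.01, 0
R0 = Σ lx·mx = 0 + 0 + 0.12 + 0.048 + 0.014 + 0 = 0.182
Σ x·lx·mx = 0.44; T = 0.44/0.182 = 2.41758…
r ≈ ln(R0)/T = ln(0.182)/2.41758… = -0.704732… → -0.7047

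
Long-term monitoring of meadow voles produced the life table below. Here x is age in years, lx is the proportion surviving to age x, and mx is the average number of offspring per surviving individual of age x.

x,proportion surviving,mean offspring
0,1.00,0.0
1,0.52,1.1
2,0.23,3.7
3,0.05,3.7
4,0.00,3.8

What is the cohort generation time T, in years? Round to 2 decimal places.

1.76

lx·mx: 0, 0.572, 0.851, 0.185, 0 → R0 = 1.608
x·lx·mx: 0, 0.572, 1.702, 0.555, 0 → Σ = 2.829
T = 2.829 / 1.608 = 1.759328… → 1.76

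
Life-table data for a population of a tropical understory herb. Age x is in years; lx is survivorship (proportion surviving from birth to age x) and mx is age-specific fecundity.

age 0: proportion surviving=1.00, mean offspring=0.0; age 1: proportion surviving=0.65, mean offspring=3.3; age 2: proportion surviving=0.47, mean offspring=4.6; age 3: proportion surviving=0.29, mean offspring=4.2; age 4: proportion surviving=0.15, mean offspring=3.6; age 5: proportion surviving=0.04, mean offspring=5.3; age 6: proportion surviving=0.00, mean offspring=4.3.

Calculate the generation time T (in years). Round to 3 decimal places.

2.126

lx·mx: 0, 2.145, 2.162, 1.218, 0.54, 0.212, 0 → R0 = 6.277
x·lx·mx: 0, 2.145, 4.324, 3.654, 2.16, 1.06, 0 → Σ = 13.343
T = 13.343 / 6.277 = 2.125697… → 2.126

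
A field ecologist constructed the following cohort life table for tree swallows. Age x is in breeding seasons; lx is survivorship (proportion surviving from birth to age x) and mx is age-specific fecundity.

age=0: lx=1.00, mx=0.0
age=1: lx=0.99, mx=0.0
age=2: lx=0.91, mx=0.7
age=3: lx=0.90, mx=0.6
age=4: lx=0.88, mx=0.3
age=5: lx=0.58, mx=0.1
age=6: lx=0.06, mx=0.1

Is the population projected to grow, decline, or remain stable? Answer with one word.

R0 = Σ lx·mx = 0 + 0 + 0.637 + 0.54 + 0.264 + 0.058 + 0.006 = 1.505
R0 > 1, so the population is growing.

growing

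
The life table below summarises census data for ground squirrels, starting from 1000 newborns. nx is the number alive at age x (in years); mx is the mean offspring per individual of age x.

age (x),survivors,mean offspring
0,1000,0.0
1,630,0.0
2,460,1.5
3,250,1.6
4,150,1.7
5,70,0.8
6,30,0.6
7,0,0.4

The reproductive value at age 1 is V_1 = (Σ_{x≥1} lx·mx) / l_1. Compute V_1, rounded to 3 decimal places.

lx = nx/n0 = nx/1000: 1, 0.63, 0.46, 0.25, 0.15, 0.07, 0.03, 0
lx·mx for x ≥ 1: 0, 0.69, 0.4, 0.255, 0.056, 0.018, 0 → sum = 1.419
V_1 = 1.419 / l_1 = 1.419 / 0.63 = 2.252381… → 2.252

2.252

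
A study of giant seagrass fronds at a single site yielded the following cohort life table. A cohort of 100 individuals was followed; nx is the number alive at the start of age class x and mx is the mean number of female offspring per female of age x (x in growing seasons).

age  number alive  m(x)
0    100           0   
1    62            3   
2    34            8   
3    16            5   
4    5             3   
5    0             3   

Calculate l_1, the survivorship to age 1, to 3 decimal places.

0.620

l_1 = n_1/n_0 = 62/100 = 0.62 → 0.620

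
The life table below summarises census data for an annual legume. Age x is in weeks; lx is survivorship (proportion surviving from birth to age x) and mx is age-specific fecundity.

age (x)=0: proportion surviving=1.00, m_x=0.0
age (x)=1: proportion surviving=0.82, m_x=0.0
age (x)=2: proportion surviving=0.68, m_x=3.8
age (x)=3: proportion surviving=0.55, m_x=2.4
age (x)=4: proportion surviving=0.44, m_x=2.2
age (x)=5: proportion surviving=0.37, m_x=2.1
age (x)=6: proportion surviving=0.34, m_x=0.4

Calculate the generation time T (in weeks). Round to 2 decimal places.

3.06

lx·mx: 0, 0, 2.584, 1.32, 0.968, 0.777, 0.136 → R0 = 5.785
x·lx·mx: 0, 0, 5.168, 3.96, 3.872, 3.885, 0.816 → Σ = 17.701
T = 17.701 / 5.785 = 3.05981… → 3.06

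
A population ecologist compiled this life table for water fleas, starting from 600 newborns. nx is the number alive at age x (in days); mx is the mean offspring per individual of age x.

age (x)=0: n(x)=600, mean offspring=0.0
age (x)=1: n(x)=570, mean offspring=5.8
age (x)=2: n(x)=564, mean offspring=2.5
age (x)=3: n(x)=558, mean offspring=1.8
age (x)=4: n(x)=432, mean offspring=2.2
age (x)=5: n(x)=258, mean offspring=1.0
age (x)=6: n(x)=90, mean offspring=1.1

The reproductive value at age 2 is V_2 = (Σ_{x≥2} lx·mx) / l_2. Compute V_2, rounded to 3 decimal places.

6.599

lx = nx/n0 = nx/600: 1, 0.95, 0.94, 0.93, 0.72, 0.43, 0.15
lx·mx for x ≥ 2: 2.35, 1.674, 1.584, 0.43, 0.165 → sum = 6.203
V_2 = 6.203 / l_2 = 6.203 / 0.94 = 6.598936… → 6.599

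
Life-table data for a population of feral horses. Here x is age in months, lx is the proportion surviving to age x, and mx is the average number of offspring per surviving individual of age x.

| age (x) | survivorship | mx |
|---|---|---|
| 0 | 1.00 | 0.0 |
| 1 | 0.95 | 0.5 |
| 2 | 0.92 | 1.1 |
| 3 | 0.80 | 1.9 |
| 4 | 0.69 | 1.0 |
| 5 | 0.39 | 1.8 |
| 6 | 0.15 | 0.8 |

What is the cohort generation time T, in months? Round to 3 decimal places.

lx·mx: 0, 0.475, 1.012, 1.52, 0.69, 0.702, 0.12 → R0 = 4.519
x·lx·mx: 0, 0.475, 2.024, 4.56, 2.76, 3.51, 0.72 → Σ = 14.049
T = 14.049 / 4.519 = 3.108874… → 3.109

3.109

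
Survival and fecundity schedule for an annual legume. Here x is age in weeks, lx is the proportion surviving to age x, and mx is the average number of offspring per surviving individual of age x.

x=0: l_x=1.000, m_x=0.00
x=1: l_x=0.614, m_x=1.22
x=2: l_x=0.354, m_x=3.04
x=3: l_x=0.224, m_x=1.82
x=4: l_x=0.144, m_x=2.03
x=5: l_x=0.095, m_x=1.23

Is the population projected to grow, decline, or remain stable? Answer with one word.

R0 = Σ lx·mx = 0 + 0.74908 + 1.07616 + 0.40768 + 0.29232 + 0.11685 = 2.64209
R0 > 1, so the population is growing.

growing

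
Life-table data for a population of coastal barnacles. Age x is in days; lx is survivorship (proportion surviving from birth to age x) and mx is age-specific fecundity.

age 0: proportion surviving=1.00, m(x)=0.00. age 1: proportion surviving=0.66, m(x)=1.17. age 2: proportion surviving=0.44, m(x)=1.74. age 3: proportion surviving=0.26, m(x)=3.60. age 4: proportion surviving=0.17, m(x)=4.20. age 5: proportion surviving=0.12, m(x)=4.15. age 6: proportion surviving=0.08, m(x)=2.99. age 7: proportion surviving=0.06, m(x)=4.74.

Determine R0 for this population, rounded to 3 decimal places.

4.209

lx·mx by age: 0, 0.7722, 0.7656, 0.936, 0.714, 0.498, 0.2392, 0.2844
R0 = Σ lx·mx = 4.2094 → 4.209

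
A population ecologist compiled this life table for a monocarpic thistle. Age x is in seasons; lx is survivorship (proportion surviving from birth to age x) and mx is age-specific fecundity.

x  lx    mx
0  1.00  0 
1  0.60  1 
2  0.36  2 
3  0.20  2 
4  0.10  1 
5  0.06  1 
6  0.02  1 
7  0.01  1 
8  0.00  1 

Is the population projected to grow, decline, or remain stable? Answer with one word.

R0 = Σ lx·mx = 0 + 0.6 + 0.72 + 0.4 + 0.1 + 0.06 + 0.02 + 0.01 + 0 = 1.91
R0 > 1, so the population is growing.

growing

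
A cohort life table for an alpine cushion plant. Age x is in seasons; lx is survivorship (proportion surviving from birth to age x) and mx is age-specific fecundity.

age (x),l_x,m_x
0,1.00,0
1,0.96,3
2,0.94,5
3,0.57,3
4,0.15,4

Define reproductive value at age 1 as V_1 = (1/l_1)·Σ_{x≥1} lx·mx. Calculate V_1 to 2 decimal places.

lx·mx for x ≥ 1: 2.88, 4.7, 1.71, 0.6 → sum = 9.89
V_1 = 9.89 / l_1 = 9.89 / 0.96 = 10.302083… → 10.30

10.30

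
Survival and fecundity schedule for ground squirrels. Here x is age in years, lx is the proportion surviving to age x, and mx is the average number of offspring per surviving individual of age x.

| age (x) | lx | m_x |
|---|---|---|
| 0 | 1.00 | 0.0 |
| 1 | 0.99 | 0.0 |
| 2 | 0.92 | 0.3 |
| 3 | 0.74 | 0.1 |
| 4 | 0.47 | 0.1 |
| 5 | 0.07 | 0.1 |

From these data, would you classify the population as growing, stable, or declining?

declining

R0 = Σ lx·mx = 0 + 0 + 0.276 + 0.074 + 0.047 + 0.007 = 0.404
R0 < 1, so the population is declining.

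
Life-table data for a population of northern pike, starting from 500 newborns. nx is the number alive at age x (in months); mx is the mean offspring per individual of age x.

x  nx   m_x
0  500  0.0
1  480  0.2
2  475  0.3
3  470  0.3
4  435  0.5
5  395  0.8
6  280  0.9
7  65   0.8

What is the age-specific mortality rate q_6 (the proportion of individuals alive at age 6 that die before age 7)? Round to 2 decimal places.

lx = nx/n0 = nx/500: 1, 0.96, 0.95, 0.94, 0.87, 0.79, 0.56, 0.13
q_6 = (l_6 − l_7) / l_6 = (0.56 − 0.13) / 0.56
     = 0.43 / 0.56 = 0.767857… → 0.77

0.77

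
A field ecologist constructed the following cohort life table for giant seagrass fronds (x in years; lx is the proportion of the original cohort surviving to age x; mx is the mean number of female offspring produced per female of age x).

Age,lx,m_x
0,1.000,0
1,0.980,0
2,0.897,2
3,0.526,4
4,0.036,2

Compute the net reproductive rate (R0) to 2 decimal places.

3.97

lx·mx by age: 0, 0, 1.794, 2.104, 0.072
R0 = Σ lx·mx = 3.97 → 3.97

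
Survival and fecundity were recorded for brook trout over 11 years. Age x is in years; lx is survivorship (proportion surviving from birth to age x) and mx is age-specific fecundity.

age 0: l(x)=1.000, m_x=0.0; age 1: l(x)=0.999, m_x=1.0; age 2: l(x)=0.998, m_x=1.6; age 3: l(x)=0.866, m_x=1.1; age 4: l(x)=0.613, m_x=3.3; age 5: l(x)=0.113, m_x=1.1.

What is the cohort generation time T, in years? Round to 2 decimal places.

lx·mx: 0, 0.999, 1.5968, 0.9526, 2.0229, 0.1243 → R0 = 5.6956
x·lx·mx: 0, 0.999, 3.1936, 2.8578, 8.0916, 0.6215 → Σ = 15.7635
T = 15.7635 / 5.6956 = 2.767663… → 2.77

2.77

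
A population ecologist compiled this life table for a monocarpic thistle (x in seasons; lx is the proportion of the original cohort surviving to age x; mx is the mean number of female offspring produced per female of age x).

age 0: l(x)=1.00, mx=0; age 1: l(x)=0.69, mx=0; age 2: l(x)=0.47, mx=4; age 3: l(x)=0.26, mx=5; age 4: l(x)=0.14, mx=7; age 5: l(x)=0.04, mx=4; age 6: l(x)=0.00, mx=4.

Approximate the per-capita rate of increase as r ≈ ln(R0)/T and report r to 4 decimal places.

0.5106

R0 = Σ lx·mx = 0 + 0 + 1.88 + 1.3 + 0.98 + 0.16 + 0 = 4.32
Σ x·lx·mx = 12.38; T = 12.38/4.32 = 2.86574…
r ≈ ln(R0)/T = ln(4.32)/2.86574… = 0.510603… → 0.5106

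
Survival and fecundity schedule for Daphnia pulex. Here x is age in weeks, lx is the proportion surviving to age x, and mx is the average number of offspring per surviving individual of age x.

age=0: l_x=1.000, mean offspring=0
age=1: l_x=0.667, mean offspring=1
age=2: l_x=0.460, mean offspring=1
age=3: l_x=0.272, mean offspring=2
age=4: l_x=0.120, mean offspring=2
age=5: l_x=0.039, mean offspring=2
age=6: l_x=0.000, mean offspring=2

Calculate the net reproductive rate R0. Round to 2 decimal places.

lx·mx by age: 0, 0.667, 0.46, 0.544, 0.24, 0.078, 0
R0 = Σ lx·mx = 1.989 → 1.99

1.99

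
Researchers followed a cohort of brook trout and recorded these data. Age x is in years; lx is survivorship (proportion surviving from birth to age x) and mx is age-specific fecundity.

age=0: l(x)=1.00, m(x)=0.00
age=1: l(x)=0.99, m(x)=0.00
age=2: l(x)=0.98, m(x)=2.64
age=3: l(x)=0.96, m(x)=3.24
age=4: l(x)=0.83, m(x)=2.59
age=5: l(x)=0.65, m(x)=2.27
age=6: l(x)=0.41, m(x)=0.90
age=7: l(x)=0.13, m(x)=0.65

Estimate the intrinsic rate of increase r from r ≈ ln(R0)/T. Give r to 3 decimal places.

0.670

R0 = Σ lx·mx = 0 + 0 + 2.5872 + 3.1104 + 2.1497 + 1.4755 + 0.369 + 0.0845 = 9.7763
Σ x·lx·mx = 33.2874; T = 33.2874/9.7763 = 3.40491…
r ≈ ln(R0)/T = ln(9.7763)/3.40491… = 0.66961… → 0.670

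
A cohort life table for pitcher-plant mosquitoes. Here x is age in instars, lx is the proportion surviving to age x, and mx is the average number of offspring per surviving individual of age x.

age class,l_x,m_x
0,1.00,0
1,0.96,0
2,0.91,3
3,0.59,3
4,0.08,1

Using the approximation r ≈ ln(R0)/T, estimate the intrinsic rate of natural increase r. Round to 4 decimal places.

0.6284

R0 = Σ lx·mx = 0 + 0 + 2.73 + 1.77 + 0.08 = 4.58
Σ x·lx·mx = 11.09; T = 11.09/4.58 = 2.4214…
r ≈ ln(R0)/T = ln(4.58)/2.4214… = 0.628438… → 0.6284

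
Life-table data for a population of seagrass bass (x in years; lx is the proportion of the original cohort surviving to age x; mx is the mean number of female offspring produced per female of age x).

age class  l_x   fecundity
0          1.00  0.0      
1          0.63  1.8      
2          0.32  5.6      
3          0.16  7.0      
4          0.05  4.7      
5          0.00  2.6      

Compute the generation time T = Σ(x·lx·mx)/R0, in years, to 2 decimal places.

lx·mx: 0, 1.134, 1.792, 1.12, 0.235, 0 → R0 = 4.281
x·lx·mx: 0, 1.134, 3.584, 3.36, 0.94, 0 → Σ = 9.018
T = 9.018 / 4.281 = 2.106517… → 2.11

2.11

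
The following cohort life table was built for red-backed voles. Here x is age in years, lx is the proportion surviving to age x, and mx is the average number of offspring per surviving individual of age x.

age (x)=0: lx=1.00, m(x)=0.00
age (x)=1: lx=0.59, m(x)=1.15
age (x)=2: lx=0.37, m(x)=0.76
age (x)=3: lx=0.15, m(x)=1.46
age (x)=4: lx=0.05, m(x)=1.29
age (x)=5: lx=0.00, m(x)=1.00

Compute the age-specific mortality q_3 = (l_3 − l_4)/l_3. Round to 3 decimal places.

q_3 = (l_3 − l_4) / l_3 = (0.15 − 0.05) / 0.15
     = 0.1 / 0.15 = 0.666667… → 0.667

0.667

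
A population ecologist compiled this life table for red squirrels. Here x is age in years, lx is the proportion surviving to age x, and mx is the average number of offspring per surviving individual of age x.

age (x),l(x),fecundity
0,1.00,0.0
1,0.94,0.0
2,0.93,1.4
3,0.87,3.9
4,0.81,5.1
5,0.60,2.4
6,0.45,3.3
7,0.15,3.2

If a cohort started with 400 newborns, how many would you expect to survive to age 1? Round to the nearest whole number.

Expected survivors = N0 · l_1 = 400 × 0.94 = 376 → 376

376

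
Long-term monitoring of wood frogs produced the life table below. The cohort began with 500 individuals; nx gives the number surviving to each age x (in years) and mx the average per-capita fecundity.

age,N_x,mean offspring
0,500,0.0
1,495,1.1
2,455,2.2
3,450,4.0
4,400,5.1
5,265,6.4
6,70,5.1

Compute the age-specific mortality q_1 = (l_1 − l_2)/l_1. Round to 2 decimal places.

lx = nx/n0 = nx/500: 1, 0.99, 0.91, 0.9, 0.8, 0.53, 0.14
q_1 = (l_1 − l_2) / l_1 = (0.99 − 0.91) / 0.99
     = 0.08 / 0.99 = 0.080808… → 0.08

0.08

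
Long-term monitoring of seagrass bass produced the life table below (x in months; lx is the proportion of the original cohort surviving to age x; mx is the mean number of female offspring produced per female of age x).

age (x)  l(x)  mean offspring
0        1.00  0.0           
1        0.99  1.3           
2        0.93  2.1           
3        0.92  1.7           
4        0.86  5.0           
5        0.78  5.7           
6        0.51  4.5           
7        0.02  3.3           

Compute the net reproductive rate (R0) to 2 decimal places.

15.91

lx·mx by age: 0, 1.287, 1.953, 1.564, 4.3, 4.446, 2.295, 0.066
R0 = Σ lx·mx = 15.911 → 15.91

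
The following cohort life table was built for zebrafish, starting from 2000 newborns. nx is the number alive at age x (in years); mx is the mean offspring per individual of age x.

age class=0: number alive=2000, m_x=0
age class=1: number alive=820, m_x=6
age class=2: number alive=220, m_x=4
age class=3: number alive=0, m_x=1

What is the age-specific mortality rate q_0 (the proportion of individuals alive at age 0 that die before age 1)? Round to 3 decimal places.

lx = nx/n0 = nx/2000: 1, 0.41, 0.11, 0
q_0 = (l_0 − l_1) / l_0 = (1 − 0.41) / 1
     = 0.59 / 1 = 0.59 → 0.590

0.590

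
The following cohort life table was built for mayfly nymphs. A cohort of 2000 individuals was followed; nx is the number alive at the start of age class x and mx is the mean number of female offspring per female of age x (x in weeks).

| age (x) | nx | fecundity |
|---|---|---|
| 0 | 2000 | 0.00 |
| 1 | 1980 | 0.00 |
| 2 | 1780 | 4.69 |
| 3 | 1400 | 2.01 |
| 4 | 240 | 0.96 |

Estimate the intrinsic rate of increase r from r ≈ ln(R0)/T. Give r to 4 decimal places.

lx = nx/n0 = nx/2000: 1, 0.99, 0.89, 0.7, 0.12
R0 = Σ lx·mx = 0 + 0 + 4.1741 + 1.407 + 0.1152 = 5.6963
Σ x·lx·mx = 13.03; T = 13.03/5.6963 = 2.28745…
r ≈ ln(R0)/T = ln(5.6963)/2.28745… = 0.760592… → 0.7606

0.7606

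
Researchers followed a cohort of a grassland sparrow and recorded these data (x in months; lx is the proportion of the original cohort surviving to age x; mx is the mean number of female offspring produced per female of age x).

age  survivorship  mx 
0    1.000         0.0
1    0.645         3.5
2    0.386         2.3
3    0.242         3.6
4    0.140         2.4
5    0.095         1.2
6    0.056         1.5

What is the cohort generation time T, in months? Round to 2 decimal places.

lx·mx: 0, 2.2575, 0.8878, 0.8712, 0.336, 0.114, 0.084 → R0 = 4.5505
x·lx·mx: 0, 2.2575, 1.7756, 2.6136, 1.344, 0.57, 0.504 → Σ = 9.0647
T = 9.0647 / 4.5505 = 1.992023… → 1.99

1.99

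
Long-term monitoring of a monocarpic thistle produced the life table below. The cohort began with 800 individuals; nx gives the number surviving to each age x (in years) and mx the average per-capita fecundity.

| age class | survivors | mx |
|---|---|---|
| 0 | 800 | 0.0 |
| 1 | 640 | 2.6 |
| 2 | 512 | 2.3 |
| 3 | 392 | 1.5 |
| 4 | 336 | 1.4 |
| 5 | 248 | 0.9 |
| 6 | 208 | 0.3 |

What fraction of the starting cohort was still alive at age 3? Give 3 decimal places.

0.490

l_3 = n_3/n_0 = 392/800 = 0.49 → 0.490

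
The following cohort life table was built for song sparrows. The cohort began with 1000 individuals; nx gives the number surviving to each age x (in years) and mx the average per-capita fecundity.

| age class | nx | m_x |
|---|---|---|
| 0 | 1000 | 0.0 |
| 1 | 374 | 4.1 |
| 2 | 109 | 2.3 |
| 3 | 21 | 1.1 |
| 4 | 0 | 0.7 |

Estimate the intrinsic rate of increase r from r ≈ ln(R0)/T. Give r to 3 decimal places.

0.508

lx = nx/n0 = nx/1000: 1, 0.374, 0.109, 0.021, 0
R0 = Σ lx·mx = 0 + 1.5334 + 0.2507 + 0.0231 + 0 = 1.8072
Σ x·lx·mx = 2.1041; T = 2.1041/1.8072 = 1.16429…
r ≈ ln(R0)/T = ln(1.8072)/1.16429… = 0.50828… → 0.508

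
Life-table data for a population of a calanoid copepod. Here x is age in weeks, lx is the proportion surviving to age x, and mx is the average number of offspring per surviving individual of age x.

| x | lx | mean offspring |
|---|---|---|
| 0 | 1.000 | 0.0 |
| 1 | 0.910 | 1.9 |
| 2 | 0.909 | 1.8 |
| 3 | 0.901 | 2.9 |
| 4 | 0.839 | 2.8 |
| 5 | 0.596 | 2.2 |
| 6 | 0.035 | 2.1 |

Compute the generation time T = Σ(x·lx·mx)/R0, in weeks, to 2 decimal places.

lx·mx: 0, 1.729, 1.6362, 2.6129, 2.3492, 1.3112, 0.0735 → R0 = 9.712
x·lx·mx: 0, 1.729, 3.2724, 7.8387, 9.3968, 6.556, 0.441 → Σ = 29.2339
T = 29.2339 / 9.712 = 3.01008… → 3.01

3.01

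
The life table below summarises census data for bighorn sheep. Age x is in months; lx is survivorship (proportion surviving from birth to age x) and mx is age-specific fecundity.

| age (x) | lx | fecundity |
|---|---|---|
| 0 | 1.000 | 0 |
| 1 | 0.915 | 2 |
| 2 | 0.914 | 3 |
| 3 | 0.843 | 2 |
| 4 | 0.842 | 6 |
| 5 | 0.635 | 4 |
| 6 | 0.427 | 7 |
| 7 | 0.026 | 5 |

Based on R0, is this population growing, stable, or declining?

growing

R0 = Σ lx·mx = 0 + 1.83 + 2.742 + 1.686 + 5.052 + 2.54 + 2.989 + 0.13 = 16.969
R0 > 1, so the population is growing.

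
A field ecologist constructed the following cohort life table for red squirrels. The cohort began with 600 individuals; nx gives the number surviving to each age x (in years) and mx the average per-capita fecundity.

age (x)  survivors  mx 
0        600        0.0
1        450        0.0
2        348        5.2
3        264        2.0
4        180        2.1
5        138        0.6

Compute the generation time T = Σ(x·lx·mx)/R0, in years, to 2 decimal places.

lx = nx/n0 = nx/600: 1, 0.75, 0.58, 0.44, 0.3, 0.23
lx·mx: 0, 0, 3.016, 0.88, 0.63, 0.138 → R0 = 4.664
x·lx·mx: 0, 0, 6.032, 2.64, 2.52, 0.69 → Σ = 11.882
T = 11.882 / 4.664 = 2.547599… → 2.55

2.55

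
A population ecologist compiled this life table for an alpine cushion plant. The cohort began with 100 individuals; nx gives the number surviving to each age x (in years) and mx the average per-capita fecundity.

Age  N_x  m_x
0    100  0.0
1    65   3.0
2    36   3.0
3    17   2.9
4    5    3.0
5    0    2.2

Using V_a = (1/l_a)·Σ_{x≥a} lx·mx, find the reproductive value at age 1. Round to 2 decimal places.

5.65

lx = nx/n0 = nx/100: 1, 0.65, 0.36, 0.17, 0.05, 0
lx·mx for x ≥ 1: 1.95, 1.08, 0.493, 0.15, 0 → sum = 3.673
V_1 = 3.673 / l_1 = 3.673 / 0.65 = 5.650769… → 5.65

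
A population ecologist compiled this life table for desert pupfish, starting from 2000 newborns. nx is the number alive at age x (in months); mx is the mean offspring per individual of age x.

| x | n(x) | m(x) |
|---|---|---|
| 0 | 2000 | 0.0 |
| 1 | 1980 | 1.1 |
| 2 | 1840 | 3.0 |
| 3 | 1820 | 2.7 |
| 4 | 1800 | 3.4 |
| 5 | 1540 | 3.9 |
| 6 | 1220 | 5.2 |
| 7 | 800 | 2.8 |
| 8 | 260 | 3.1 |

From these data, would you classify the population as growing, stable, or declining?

growing

lx = nx/n0 = nx/2000: 1, 0.99, 0.92, 0.91, 0.9, 0.77, 0.61, 0.4, 0.13
R0 = Σ lx·mx = 0 + 1.089 + 2.76 + 2.457 + 3.06 + 3.003 + 3.172 + 1.12 + 0.403 = 17.064
R0 > 1, so the population is growing.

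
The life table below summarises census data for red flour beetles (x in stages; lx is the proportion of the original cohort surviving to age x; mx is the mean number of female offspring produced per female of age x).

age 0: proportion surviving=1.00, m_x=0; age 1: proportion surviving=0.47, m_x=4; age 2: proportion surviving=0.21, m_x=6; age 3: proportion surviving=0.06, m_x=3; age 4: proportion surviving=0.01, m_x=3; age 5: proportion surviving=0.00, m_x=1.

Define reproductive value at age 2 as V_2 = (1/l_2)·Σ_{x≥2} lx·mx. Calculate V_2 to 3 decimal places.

7.000

lx·mx for x ≥ 2: 1.26, 0.18, 0.03, 0 → sum = 1.47
V_2 = 1.47 / l_2 = 1.47 / 0.21 = 7 → 7.000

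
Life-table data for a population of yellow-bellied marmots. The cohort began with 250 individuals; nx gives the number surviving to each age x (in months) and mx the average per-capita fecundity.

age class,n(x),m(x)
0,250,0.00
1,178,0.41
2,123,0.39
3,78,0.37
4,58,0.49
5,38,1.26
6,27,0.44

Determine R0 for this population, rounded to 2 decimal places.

lx = nx/n0 = nx/250: 1, 0.712, 0.492, 0.312, 0.232, 0.152, 0.108
lx·mx by age: 0, 0.29192, 0.19188, 0.11544, 0.11368, 0.19152, 0.04752
R0 = Σ lx·mx = 0.95196 → 0.95

0.95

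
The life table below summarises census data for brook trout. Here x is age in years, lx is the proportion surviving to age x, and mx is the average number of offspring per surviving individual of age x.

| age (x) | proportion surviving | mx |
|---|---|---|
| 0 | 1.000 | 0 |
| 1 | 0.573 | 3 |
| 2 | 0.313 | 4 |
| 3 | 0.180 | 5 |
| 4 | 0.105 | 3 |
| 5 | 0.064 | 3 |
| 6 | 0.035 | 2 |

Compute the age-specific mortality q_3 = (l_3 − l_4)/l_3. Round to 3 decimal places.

q_3 = (l_3 − l_4) / l_3 = (0.18 − 0.105) / 0.18
     = 0.075 / 0.18 = 0.416667… → 0.417

0.417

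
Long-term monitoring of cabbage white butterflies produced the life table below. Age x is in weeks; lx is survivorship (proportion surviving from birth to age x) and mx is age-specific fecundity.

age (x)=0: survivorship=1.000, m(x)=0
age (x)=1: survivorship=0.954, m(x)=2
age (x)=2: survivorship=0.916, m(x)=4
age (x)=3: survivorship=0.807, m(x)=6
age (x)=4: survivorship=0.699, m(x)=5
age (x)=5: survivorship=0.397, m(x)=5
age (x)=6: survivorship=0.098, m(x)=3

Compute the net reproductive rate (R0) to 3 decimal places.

16.188

lx·mx by age: 0, 1.908, 3.664, 4.842, 3.495, 1.985, 0.294
R0 = Σ lx·mx = 16.188 → 16.188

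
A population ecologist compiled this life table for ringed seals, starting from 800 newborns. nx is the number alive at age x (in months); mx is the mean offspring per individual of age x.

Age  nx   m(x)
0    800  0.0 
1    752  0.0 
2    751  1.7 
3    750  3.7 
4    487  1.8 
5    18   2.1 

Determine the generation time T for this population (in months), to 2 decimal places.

2.93

lx = nx/n0 = nx/800: 1, 0.94, 0.93875, 0.9375, 0.60875, 0.0225
lx·mx: 0, 0, 1.595875, 3.46875, 1.09575, 0.04725 → R0 = 6.207625
x·lx·mx: 0, 0, 3.19175, 10.40625, 4.383, 0.23625 → Σ = 18.21725
T = 18.21725 / 6.207625 = 2.934657… → 2.93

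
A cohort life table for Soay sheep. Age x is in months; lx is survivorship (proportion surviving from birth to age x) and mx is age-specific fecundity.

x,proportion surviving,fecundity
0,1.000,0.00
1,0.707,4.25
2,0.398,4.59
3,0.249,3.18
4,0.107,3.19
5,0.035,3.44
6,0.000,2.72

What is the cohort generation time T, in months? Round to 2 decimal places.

1.81

lx·mx: 0, 3.00475, 1.82682, 0.79182, 0.34133, 0.1204, 0 → R0 = 6.08512
x·lx·mx: 0, 3.00475, 3.65364, 2.37546, 1.36532, 0.602, 0 → Σ = 11.00117
T = 11.00117 / 6.08512 = 1.807881… → 1.81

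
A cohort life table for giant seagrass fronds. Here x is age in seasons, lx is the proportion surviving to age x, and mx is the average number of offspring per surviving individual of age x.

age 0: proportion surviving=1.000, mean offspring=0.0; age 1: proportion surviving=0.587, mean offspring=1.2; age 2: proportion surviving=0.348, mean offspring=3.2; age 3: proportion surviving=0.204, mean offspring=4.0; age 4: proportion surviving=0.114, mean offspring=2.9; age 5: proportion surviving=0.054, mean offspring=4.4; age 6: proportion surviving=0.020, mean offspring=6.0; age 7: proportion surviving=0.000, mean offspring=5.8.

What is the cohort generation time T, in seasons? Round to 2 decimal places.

2.59

lx·mx: 0, 0.7044, 1.1136, 0.816, 0.3306, 0.2376, 0.12, 0 → R0 = 3.3222
x·lx·mx: 0, 0.7044, 2.2272, 2.448, 1.3224, 1.188, 0.72, 0 → Σ = 8.61
T = 8.61 / 3.3222 = 2.591656… → 2.59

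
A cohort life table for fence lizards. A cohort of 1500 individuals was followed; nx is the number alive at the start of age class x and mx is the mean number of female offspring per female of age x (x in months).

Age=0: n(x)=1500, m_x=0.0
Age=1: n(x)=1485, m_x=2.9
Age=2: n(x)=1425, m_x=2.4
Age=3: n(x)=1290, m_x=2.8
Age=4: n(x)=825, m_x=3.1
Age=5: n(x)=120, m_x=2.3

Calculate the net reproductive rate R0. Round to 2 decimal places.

lx = nx/n0 = nx/1500: 1, 0.99, 0.95, 0.86, 0.55, 0.08
lx·mx by age: 0, 2.871, 2.28, 2.408, 1.705, 0.184
R0 = Σ lx·mx = 9.448 → 9.45

9.45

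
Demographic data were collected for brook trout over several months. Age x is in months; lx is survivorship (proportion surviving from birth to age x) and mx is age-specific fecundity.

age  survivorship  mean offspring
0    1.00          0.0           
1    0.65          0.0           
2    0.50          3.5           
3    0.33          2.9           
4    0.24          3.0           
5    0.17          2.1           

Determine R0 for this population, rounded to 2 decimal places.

3.78

lx·mx by age: 0, 0, 1.75, 0.957, 0.72, 0.357
R0 = Σ lx·mx = 3.784 → 3.78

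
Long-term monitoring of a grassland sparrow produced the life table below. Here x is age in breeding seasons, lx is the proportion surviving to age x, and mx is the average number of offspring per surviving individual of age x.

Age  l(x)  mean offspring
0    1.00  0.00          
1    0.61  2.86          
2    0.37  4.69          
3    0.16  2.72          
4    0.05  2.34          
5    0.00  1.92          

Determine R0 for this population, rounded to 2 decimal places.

lx·mx by age: 0, 1.7446, 1.7353, 0.4352, 0.117, 0
R0 = Σ lx·mx = 4.0321 → 4.03

4.03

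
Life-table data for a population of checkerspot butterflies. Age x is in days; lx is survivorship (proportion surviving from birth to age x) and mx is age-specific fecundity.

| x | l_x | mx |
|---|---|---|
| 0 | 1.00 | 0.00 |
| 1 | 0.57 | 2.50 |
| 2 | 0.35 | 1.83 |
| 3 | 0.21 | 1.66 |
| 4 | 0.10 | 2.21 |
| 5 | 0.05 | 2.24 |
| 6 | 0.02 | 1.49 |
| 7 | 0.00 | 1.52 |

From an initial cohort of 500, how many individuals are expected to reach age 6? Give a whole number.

Expected survivors = N0 · l_6 = 500 × 0.02 = 10 → 10

10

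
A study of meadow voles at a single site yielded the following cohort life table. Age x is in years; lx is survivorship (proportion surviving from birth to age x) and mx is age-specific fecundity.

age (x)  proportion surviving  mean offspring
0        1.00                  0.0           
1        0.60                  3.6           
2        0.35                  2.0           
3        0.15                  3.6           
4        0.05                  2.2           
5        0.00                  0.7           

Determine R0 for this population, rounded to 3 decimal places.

3.510

lx·mx by age: 0, 2.16, 0.7, 0.54, 0.11, 0
R0 = Σ lx·mx = 3.51 → 3.510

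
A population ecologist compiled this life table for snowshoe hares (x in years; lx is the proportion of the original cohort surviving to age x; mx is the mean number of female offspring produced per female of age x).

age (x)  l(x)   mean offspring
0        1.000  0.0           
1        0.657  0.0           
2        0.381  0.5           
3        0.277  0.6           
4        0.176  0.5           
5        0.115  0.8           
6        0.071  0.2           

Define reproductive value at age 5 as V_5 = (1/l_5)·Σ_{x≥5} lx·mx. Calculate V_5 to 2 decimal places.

0.92

lx·mx for x ≥ 5: 0.092, 0.0142 → sum = 0.1062
V_5 = 0.1062 / l_5 = 0.1062 / 0.115 = 0.923478… → 0.92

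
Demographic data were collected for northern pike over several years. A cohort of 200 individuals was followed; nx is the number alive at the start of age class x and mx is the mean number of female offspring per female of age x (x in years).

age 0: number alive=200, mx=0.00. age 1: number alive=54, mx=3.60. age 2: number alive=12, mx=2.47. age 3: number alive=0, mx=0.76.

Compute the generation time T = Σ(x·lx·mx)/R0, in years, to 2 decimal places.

lx = nx/n0 = nx/200: 1, 0.27, 0.06, 0
lx·mx: 0, 0.972, 0.1482, 0 → R0 = 1.1202
x·lx·mx: 0, 0.972, 0.2964, 0 → Σ = 1.2684
T = 1.2684 / 1.1202 = 1.132298… → 1.13

1.13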